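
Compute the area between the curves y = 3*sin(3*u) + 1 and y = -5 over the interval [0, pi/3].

2 + 2*pi

On [0, pi/3], (3*sin(3*u) + 1) - (-5) = 3*sin(3*u) + 6 is ≥ 0 throughout, so the area is a single integral of |3*sin(3*u) + 6|.
∫[0,pi/3] (3*sin(3*u) + 6) du = 2 + 2*pi.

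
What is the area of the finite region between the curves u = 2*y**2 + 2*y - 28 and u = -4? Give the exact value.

Both boundary curves give u as a function of y, so integrate with respect to y. Setting them equal: 2*y**2 + 2*y - 24 = 0, i.e. 2*(y - 3)*(y + 4) = 0, so they meet at y = -4, 3.
For y in [-4, 3], u = 2*y**2 + 2*y - 28 is on the left; area = ∫[-4,3] (-(2*y**2 + 2*y - 24)) dy = 343/3.

343/3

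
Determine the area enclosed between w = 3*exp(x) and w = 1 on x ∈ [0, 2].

On [0, 2], (3*exp(x)) - (1) = 3*exp(x) - 1 is ≥ 0 throughout, so the area is a single integral of |3*exp(x) - 1|.
∫[0,2] (3*exp(x) - 1) dx = -5 + 3*exp(2).

-5 + 3*exp(2)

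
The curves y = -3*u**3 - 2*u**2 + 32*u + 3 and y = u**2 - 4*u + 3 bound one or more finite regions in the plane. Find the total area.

937/4

Set the curves equal: -3*u**3 - 2*u**2 + 32*u + 3 = u**2 - 4*u + 3, so -3*u**3 - 3*u**2 + 36*u = 0, which factors as -3*u*(u - 3)*(u + 4) = 0. The curves meet at u = -4, 0, 3.
On [-4, 0], y = u**2 - 4*u + 3 is on top; that piece has area ∫[-4,0] (-(-3*u**3 - 3*u**2 + 36*u)) du = 160.
On [0, 3], y = -3*u**3 - 2*u**2 + 32*u + 3 is on top; that piece has area ∫[0,3] (-3*u**3 - 3*u**2 + 36*u) du = 297/4.
Total enclosed area = 160 + 297/4 = 937/4.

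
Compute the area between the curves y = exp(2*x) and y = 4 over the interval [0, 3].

The difference (exp(2*x)) - (4) = exp(2*x) - 4 changes sign at x = log(2) inside [0, 3], so split the integral there.
∫[0,log(2)] (exp(2*x) - 4) dx = 3/2 - log(16); the area of that piece is -3/2 + log(16).
∫[log(2),3] (exp(2*x) - 4) dx = -14 + 4*log(2) + exp(6)/2.
Total area = (-3/2 + log(16)) + (-14 + 4*log(2) + exp(6)/2) = -31/2 + 8*log(2) + exp(6)/2.

-31/2 + 8*log(2) + exp(6)/2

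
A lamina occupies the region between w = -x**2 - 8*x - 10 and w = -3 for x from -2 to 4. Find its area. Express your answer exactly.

358/3

The difference (-x**2 - 8*x - 10) - (-3) = -x**2 - 8*x - 7 changes sign at x = -1 inside [-2, 4], so split the integral there.
∫[-2,-1] (-x**2 - 8*x - 7) dx = 8/3.
∫[-1,4] (-x**2 - 8*x - 7) dx = -350/3; the area of that piece is 350/3.
Total area = 8/3 + 350/3 = 358/3.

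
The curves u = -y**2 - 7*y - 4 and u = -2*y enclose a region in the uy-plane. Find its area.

9/2

Both boundary curves give u as a function of y, so integrate with respect to y. Setting them equal: -y**2 - 5*y - 4 = 0, i.e. -(y + 1)*(y + 4) = 0, so they meet at y = -4, -1.
For y in [-4, -1], u = -y**2 - 7*y - 4 is on the right; area = ∫[-4,-1] (-y**2 - 5*y - 4) dy = 9/2.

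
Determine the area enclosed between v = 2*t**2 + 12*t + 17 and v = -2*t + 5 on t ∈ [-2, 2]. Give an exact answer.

The difference (2*t**2 + 12*t + 17) - (-2*t + 5) = 2*t**2 + 14*t + 12 changes sign at t = -1 inside [-2, 2], so split the integral there.
∫[-2,-1] (2*t**2 + 14*t + 12) dt = -13/3; the area of that piece is 13/3.
∫[-1,2] (2*t**2 + 14*t + 12) dt = 63.
Total area = 13/3 + 63 = 202/3.

202/3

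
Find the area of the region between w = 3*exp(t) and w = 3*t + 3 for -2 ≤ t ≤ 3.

-45/2 - 3*exp(-2) + 3*exp(3)

On [-2, 3], (3*exp(t)) - (3*t + 3) = -3*t + 3*exp(t) - 3 is ≥ 0 throughout, so the area is a single integral of |-3*t + 3*exp(t) - 3|.
∫[-2,3] (-3*t + 3*exp(t) - 3) dt = -45/2 - 3*exp(-2) + 3*exp(3).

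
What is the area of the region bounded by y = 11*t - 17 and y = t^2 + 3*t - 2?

4/3

Set the curves equal: 11*t - 17 = t^2 + 3*t - 2, so -t^2 + 8*t - 15 = 0, which factors as -(t - 5)*(t - 3) = 0. The curves meet at t = 3, 5.
On [3, 5], y = 11*t - 17 is on top; that piece has area ∫[3,5] (-t^2 + 8*t - 15) dt = 4/3.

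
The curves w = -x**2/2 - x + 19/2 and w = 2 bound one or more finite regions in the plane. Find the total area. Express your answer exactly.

Set the curves equal: -x**2/2 - x + 19/2 = 2, so -x**2/2 - x + 15/2 = 0, which factors as -(x - 3)*(x + 5)/2 = 0. The curves meet at x = -5, 3.
On [-5, 3], w = -x**2/2 - x + 19/2 is on top; that piece has area ∫[-5,3] (-x**2/2 - x + 15/2) dx = 128/3.

128/3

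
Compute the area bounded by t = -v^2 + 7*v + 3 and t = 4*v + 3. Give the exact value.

9/2

Both boundary curves give t as a function of v, so integrate with respect to v. Setting them equal: -v^2 + 3*v = 0, i.e. -v*(v - 3) = 0, so they meet at v = 0, 3.
For v in [0, 3], t = -v^2 + 7*v + 3 is on the right; area = ∫[0,3] (-v^2 + 3*v) dv = 9/2.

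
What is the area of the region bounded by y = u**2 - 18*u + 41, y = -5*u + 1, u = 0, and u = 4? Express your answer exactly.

232/3

On [0, 4], (u**2 - 18*u + 41) - (-5*u + 1) = u**2 - 13*u + 40 is ≥ 0 throughout, so the area is a single integral of |u**2 - 13*u + 40|.
∫[0,4] (u**2 - 13*u + 40) du = 232/3.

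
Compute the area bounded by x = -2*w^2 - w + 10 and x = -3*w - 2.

125/3

Both boundary curves give x as a function of w, so integrate with respect to w. Setting them equal: -2*w^2 + 2*w + 12 = 0, i.e. -2*(w - 3)*(w + 2) = 0, so they meet at w = -2, 3.
For w in [-2, 3], x = -2*w^2 - w + 10 is on the right; area = ∫[-2,3] (-2*w^2 + 2*w + 12) dw = 125/3.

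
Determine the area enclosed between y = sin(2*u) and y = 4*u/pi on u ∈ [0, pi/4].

On [0, pi/4], (sin(2*u)) - (4*u/pi) = -4*u/pi + sin(2*u) is ≥ 0 throughout, so the area is a single integral of |-4*u/pi + sin(2*u)|.
∫[0,pi/4] (-4*u/pi + sin(2*u)) du = 1/2 - pi/8.

1/2 - pi/8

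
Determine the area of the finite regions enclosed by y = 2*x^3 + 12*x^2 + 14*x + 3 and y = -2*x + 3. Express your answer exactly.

Set the curves equal: 2*x^3 + 12*x^2 + 14*x + 3 = -2*x + 3, so 2*x^3 + 12*x^2 + 16*x = 0, which factors as 2*x*(x + 2)*(x + 4) = 0. The curves meet at x = -4, -2, 0.
On [-4, -2], y = 2*x^3 + 12*x^2 + 14*x + 3 is on top; that piece has area ∫[-4,-2] (2*x^3 + 12*x^2 + 16*x) dx = 8.
On [-2, 0], y = -2*x + 3 is on top; that piece has area ∫[-2,0] (-(2*x^3 + 12*x^2 + 16*x)) dx = 8.
Total enclosed area = 8 + 8 = 16.

16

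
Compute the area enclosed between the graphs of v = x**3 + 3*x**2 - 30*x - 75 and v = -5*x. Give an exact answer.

524

Set the curves equal: x**3 + 3*x**2 - 30*x - 75 = -5*x, so x**3 + 3*x**2 - 25*x - 75 = 0, which factors as (x - 5)*(x + 3)*(x + 5) = 0. The curves meet at x = -5, -3, 5.
On [-5, -3], v = x**3 + 3*x**2 - 30*x - 75 is on top; that piece has area ∫[-5,-3] (x**3 + 3*x**2 - 25*x - 75) dx = 12.
On [-3, 5], v = -5*x is on top; that piece has area ∫[-3,5] (-(x**3 + 3*x**2 - 25*x - 75)) dx = 512.
Total enclosed area = 12 + 512 = 524.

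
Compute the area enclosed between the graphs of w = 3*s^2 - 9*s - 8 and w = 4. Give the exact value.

125/2

Set the curves equal: 3*s^2 - 9*s - 8 = 4, so 3*s^2 - 9*s - 12 = 0, which factors as 3*(s - 4)*(s + 1) = 0. The curves meet at s = -1, 4.
On [-1, 4], w = 4 is on top; that piece has area ∫[-1,4] (-(3*s^2 - 9*s - 12)) ds = 125/2.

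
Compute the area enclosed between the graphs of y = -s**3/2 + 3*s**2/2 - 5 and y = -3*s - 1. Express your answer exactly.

81/4

Set the curves equal: -s**3/2 + 3*s**2/2 - 5 = -3*s - 1, so -s**3/2 + 3*s**2/2 + 3*s - 4 = 0, which factors as -(s - 4)*(s - 1)*(s + 2)/2 = 0. The curves meet at s = -2, 1, 4.
On [-2, 1], y = -3*s - 1 is on top; that piece has area ∫[-2,1] (-(-s**3/2 + 3*s**2/2 + 3*s - 4)) ds = 81/8.
On [1, 4], y = -s**3/2 + 3*s**2/2 - 5 is on top; that piece has area ∫[1,4] (-s**3/2 + 3*s**2/2 + 3*s - 4) ds = 81/8.
Total enclosed area = 81/8 + 81/8 = 81/4.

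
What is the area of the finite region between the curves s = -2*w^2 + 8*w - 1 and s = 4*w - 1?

8/3

Both boundary curves give s as a function of w, so integrate with respect to w. Setting them equal: -2*w^2 + 4*w = 0, i.e. -2*w*(w - 2) = 0, so they meet at w = 0, 2.
For w in [0, 2], s = -2*w^2 + 8*w - 1 is on the right; area = ∫[0,2] (-2*w^2 + 4*w) dw = 8/3.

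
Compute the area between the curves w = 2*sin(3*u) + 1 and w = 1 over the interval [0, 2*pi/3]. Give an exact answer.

The difference (2*sin(3*u) + 1) - (1) = 2*sin(3*u) changes sign at u = pi/3 inside [0, 2*pi/3], so split the integral there.
∫[0,pi/3] (2*sin(3*u)) du = 4/3.
∫[pi/3,2*pi/3] (2*sin(3*u)) du = -4/3; the area of that piece is 4/3.
Total area = 4/3 + 4/3 = 8/3.

8/3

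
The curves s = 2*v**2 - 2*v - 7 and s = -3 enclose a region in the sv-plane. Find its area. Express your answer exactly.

Both boundary curves give s as a function of v, so integrate with respect to v. Setting them equal: 2*v**2 - 2*v - 4 = 0, i.e. 2*(v - 2)*(v + 1) = 0, so they meet at v = -1, 2.
For v in [-1, 2], s = 2*v**2 - 2*v - 7 is on the left; area = ∫[-1,2] (-(2*v**2 - 2*v - 4)) dv = 9.

9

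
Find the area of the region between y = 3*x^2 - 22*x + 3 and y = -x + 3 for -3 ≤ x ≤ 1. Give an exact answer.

The difference (3*x^2 - 22*x + 3) - (-x + 3) = 3*x^2 - 21*x changes sign at x = 0 inside [-3, 1], so split the integral there.
∫[-3,0] (3*x^2 - 21*x) dx = 243/2.
∫[0,1] (3*x^2 - 21*x) dx = -19/2; the area of that piece is 19/2.
Total area = 243/2 + 19/2 = 131.

131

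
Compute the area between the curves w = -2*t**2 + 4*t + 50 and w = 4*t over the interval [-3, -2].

112/3

On [-3, -2], (-2*t**2 + 4*t + 50) - (4*t) = -2*t**2 + 50 is ≥ 0 throughout, so the area is a single integral of |-2*t**2 + 50|.
∫[-3,-2] (-2*t**2 + 50) dt = 112/3.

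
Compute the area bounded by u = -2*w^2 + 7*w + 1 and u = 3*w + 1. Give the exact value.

Both boundary curves give u as a function of w, so integrate with respect to w. Setting them equal: -2*w^2 + 4*w = 0, i.e. -2*w*(w - 2) = 0, so they meet at w = 0, 2.
For w in [0, 2], u = -2*w^2 + 7*w + 1 is on the right; area = ∫[0,2] (-2*w^2 + 4*w) dw = 8/3.

8/3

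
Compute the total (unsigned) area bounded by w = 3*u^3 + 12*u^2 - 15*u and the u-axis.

The curve meets the u-axis where 3*u^3 + 12*u^2 - 15*u = 0, i.e. 3*u*(u - 1)*(u + 5) = 0, at u = -5, 0, 1.
On [-5, 0] the curve lies above the axis; ∫[-5,0] (3*u^3 + 12*u^2 - 15*u) du = 875/4, giving area 875/4.
On [0, 1] the curve lies below the axis; ∫[0,1] (3*u^3 + 12*u^2 - 15*u) du = -11/4, giving area 11/4.
Total area = 875/4 + 11/4 = 443/2.

443/2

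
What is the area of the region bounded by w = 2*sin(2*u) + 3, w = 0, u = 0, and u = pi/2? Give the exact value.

On [0, pi/2], (2*sin(2*u) + 3) - (0) = 2*sin(2*u) + 3 is ≥ 0 throughout, so the area is a single integral of |2*sin(2*u) + 3|.
∫[0,pi/2] (2*sin(2*u) + 3) du = 2 + 3*pi/2.

2 + 3*pi/2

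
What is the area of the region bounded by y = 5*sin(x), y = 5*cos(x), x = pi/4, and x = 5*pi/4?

10*sqrt(2)

On [pi/4, 5*pi/4], (5*sin(x)) - (5*cos(x)) = 5*sin(x) - 5*cos(x) is ≥ 0 throughout, so the area is a single integral of |5*sin(x) - 5*cos(x)|.
∫[pi/4,5*pi/4] (5*sin(x) - 5*cos(x)) dx = 10*sqrt(2).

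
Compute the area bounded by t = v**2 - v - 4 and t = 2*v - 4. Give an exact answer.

Both boundary curves give t as a function of v, so integrate with respect to v. Setting them equal: v**2 - 3*v = 0, i.e. v*(v - 3) = 0, so they meet at v = 0, 3.
For v in [0, 3], t = v**2 - v - 4 is on the left; area = ∫[0,3] (-(v**2 - 3*v)) dv = 9/2.

9/2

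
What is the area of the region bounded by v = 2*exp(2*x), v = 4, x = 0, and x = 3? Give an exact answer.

The difference (2*exp(2*x)) - (4) = 2*exp(2*x) - 4 changes sign at x = log(2)/2 inside [0, 3], so split the integral there.
∫[0,log(2)/2] (2*exp(2*x) - 4) dx = 1 - log(4); the area of that piece is -1 + log(4).
∫[log(2)/2,3] (2*exp(2*x) - 4) dx = -14 + 2*log(2) + exp(6).
Total area = (-1 + log(4)) + (-14 + 2*log(2) + exp(6)) = -15 + 4*log(2) + exp(6).

-15 + 4*log(2) + exp(6)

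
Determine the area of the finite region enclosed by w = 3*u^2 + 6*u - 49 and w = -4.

Set the curves equal: 3*u^2 + 6*u - 49 = -4, so 3*u^2 + 6*u - 45 = 0, which factors as 3*(u - 3)*(u + 5) = 0. The curves meet at u = -5, 3.
On [-5, 3], w = -4 is on top; that piece has area ∫[-5,3] (-(3*u^2 + 6*u - 45)) du = 256.

256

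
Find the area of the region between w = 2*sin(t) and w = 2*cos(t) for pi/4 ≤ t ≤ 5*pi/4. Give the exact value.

On [pi/4, 5*pi/4], (2*sin(t)) - (2*cos(t)) = 2*sin(t) - 2*cos(t) is ≥ 0 throughout, so the area is a single integral of |2*sin(t) - 2*cos(t)|.
∫[pi/4,5*pi/4] (2*sin(t) - 2*cos(t)) dt = 4*sqrt(2).

4*sqrt(2)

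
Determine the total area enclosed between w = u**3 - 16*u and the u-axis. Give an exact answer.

The curve meets the u-axis where u**3 - 16*u = 0, i.e. u*(u - 4)*(u + 4) = 0, at u = -4, 0, 4.
On [-4, 0] the curve lies above the axis; ∫[-4,0] (u**3 - 16*u) du = 64, giving area 64.
On [0, 4] the curve lies below the axis; ∫[0,4] (u**3 - 16*u) du = -64, giving area 64.
Total area = 64 + 64 = 128.

128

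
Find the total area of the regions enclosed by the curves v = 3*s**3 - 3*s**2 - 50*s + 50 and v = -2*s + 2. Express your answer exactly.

Set the curves equal: 3*s**3 - 3*s**2 - 50*s + 50 = -2*s + 2, so 3*s**3 - 3*s**2 - 48*s + 48 = 0, which factors as 3*(s - 4)*(s - 1)*(s + 4) = 0. The curves meet at s = -4, 1, 4.
On [-4, 1], v = 3*s**3 - 3*s**2 - 50*s + 50 is on top; that piece has area ∫[-4,1] (3*s**3 - 3*s**2 - 48*s + 48) ds = 1375/4.
On [1, 4], v = -2*s + 2 is on top; that piece has area ∫[1,4] (-(3*s**3 - 3*s**2 - 48*s + 48)) ds = 351/4.
Total enclosed area = 1375/4 + 351/4 = 863/2.

863/2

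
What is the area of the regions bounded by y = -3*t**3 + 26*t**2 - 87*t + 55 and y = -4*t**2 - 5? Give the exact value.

Set the curves equal: -3*t**3 + 26*t**2 - 87*t + 55 = -4*t**2 - 5, so -3*t**3 + 30*t**2 - 87*t + 60 = 0, which factors as -3*(t - 5)*(t - 4)*(t - 1) = 0. The curves meet at t = 1, 4, 5.
On [1, 4], y = -4*t**2 - 5 is on top; that piece has area ∫[1,4] (-(-3*t**3 + 30*t**2 - 87*t + 60)) dt = 135/4.
On [4, 5], y = -3*t**3 + 26*t**2 - 87*t + 55 is on top; that piece has area ∫[4,5] (-3*t**3 + 30*t**2 - 87*t + 60) dt = 7/4.
Total enclosed area = 135/4 + 7/4 = 71/2.

71/2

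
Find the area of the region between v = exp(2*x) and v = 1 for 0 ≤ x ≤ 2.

-5/2 + exp(4)/2

On [0, 2], (exp(2*x)) - (1) = exp(2*x) - 1 is ≥ 0 throughout, so the area is a single integral of |exp(2*x) - 1|.
∫[0,2] (exp(2*x) - 1) dx = -5/2 + exp(4)/2.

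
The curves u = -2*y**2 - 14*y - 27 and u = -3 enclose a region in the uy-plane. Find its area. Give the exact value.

1/3

Both boundary curves give u as a function of y, so integrate with respect to y. Setting them equal: -2*y**2 - 14*y - 24 = 0, i.e. -2*(y + 3)*(y + 4) = 0, so they meet at y = -4, -3.
For y in [-4, -3], u = -2*y**2 - 14*y - 27 is on the right; area = ∫[-4,-3] (-2*y**2 - 14*y - 24) dy = 1/3.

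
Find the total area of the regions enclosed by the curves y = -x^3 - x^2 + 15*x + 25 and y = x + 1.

Set the curves equal: -x^3 - x^2 + 15*x + 25 = x + 1, so -x^3 - x^2 + 14*x + 24 = 0, which factors as -(x - 4)*(x + 2)*(x + 3) = 0. The curves meet at x = -3, -2, 4.
On [-3, -2], y = x + 1 is on top; that piece has area ∫[-3,-2] (-(-x^3 - x^2 + 14*x + 24)) dx = 13/12.
On [-2, 4], y = -x^3 - x^2 + 15*x + 25 is on top; that piece has area ∫[-2,4] (-x^3 - x^2 + 14*x + 24) dx = 144.
Total enclosed area = 13/12 + 144 = 1741/12.

1741/12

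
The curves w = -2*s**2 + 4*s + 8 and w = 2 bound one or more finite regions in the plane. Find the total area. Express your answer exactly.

64/3

Set the curves equal: -2*s**2 + 4*s + 8 = 2, so -2*s**2 + 4*s + 6 = 0, which factors as -2*(s - 3)*(s + 1) = 0. The curves meet at s = -1, 3.
On [-1, 3], w = -2*s**2 + 4*s + 8 is on top; that piece has area ∫[-1,3] (-2*s**2 + 4*s + 6) ds = 64/3.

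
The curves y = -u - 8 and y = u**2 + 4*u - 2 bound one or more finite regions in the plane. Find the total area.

Set the curves equal: -u - 8 = u**2 + 4*u - 2, so -u**2 - 5*u - 6 = 0, which factors as -(u + 2)*(u + 3) = 0. The curves meet at u = -3, -2.
On [-3, -2], y = -u - 8 is on top; that piece has area ∫[-3,-2] (-u**2 - 5*u - 6) du = 1/6.

1/6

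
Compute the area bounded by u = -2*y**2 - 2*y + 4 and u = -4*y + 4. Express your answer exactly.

Both boundary curves give u as a function of y, so integrate with respect to y. Setting them equal: -2*y**2 + 2*y = 0, i.e. -2*y*(y - 1) = 0, so they meet at y = 0, 1.
For y in [0, 1], u = -2*y**2 - 2*y + 4 is on the right; area = ∫[0,1] (-2*y**2 + 2*y) dy = 1/3.

1/3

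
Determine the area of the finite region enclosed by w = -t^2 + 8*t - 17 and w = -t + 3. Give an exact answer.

1/6

Set the curves equal: -t^2 + 8*t - 17 = -t + 3, so -t^2 + 9*t - 20 = 0, which factors as -(t - 5)*(t - 4) = 0. The curves meet at t = 4, 5.
On [4, 5], w = -t^2 + 8*t - 17 is on top; that piece has area ∫[4,5] (-t^2 + 9*t - 20) dt = 1/6.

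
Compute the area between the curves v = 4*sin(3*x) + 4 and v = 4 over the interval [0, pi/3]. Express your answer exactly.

On [0, pi/3], (4*sin(3*x) + 4) - (4) = 4*sin(3*x) is ≥ 0 throughout, so the area is a single integral of |4*sin(3*x)|.
∫[0,pi/3] (4*sin(3*x)) dx = 8/3.

8/3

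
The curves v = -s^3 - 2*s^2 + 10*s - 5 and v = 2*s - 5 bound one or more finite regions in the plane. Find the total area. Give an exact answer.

Set the curves equal: -s^3 - 2*s^2 + 10*s - 5 = 2*s - 5, so -s^3 - 2*s^2 + 8*s = 0, which factors as -s*(s - 2)*(s + 4) = 0. The curves meet at s = -4, 0, 2.
On [-4, 0], v = 2*s - 5 is on top; that piece has area ∫[-4,0] (-(-s^3 - 2*s^2 + 8*s)) ds = 128/3.
On [0, 2], v = -s^3 - 2*s^2 + 10*s - 5 is on top; that piece has area ∫[0,2] (-s^3 - 2*s^2 + 8*s) ds = 20/3.
Total enclosed area = 128/3 + 20/3 = 148/3.

148/3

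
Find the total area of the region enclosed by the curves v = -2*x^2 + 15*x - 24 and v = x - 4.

Set the curves equal: -2*x^2 + 15*x - 24 = x - 4, so -2*x^2 + 14*x - 20 = 0, which factors as -2*(x - 5)*(x - 2) = 0. The curves meet at x = 2, 5.
On [2, 5], v = -2*x^2 + 15*x - 24 is on top; that piece has area ∫[2,5] (-2*x^2 + 14*x - 20) dx = 9.

9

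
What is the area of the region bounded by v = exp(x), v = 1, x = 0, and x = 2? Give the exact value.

-3 + exp(2)

On [0, 2], (exp(x)) - (1) = exp(x) - 1 is ≥ 0 throughout, so the area is a single integral of |exp(x) - 1|.
∫[0,2] (exp(x) - 1) dx = -3 + exp(2).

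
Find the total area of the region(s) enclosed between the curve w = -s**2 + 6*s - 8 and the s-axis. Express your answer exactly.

4/3

The curve meets the s-axis where -s**2 + 6*s - 8 = 0, i.e. -(s - 4)*(s - 2) = 0, at s = 2, 4.
On [2, 4] the curve lies above the axis; ∫[2,4] (-s**2 + 6*s - 8) ds = 4/3, giving area 4/3.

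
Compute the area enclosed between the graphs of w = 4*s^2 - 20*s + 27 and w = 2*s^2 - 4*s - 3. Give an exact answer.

8/3

Set the curves equal: 4*s^2 - 20*s + 27 = 2*s^2 - 4*s - 3, so 2*s^2 - 16*s + 30 = 0, which factors as 2*(s - 5)*(s - 3) = 0. The curves meet at s = 3, 5.
On [3, 5], w = 2*s^2 - 4*s - 3 is on top; that piece has area ∫[3,5] (-(2*s^2 - 16*s + 30)) ds = 8/3.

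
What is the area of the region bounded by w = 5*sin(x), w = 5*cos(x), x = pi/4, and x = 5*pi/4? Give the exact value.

10*sqrt(2)

On [pi/4, 5*pi/4], (5*sin(x)) - (5*cos(x)) = 5*sin(x) - 5*cos(x) is ≥ 0 throughout, so the area is a single integral of |5*sin(x) - 5*cos(x)|.
∫[pi/4,5*pi/4] (5*sin(x) - 5*cos(x)) dx = 10*sqrt(2).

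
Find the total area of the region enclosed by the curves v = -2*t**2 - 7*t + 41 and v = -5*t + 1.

Set the curves equal: -2*t**2 - 7*t + 41 = -5*t + 1, so -2*t**2 - 2*t + 40 = 0, which factors as -2*(t - 4)*(t + 5) = 0. The curves meet at t = -5, 4.
On [-5, 4], v = -2*t**2 - 7*t + 41 is on top; that piece has area ∫[-5,4] (-2*t**2 - 2*t + 40) dt = 243.

243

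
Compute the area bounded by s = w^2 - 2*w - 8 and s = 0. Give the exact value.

Both boundary curves give s as a function of w, so integrate with respect to w. Setting them equal: w^2 - 2*w - 8 = 0, i.e. (w - 4)*(w + 2) = 0, so they meet at w = -2, 4.
For w in [-2, 4], s = w^2 - 2*w - 8 is on the left; area = ∫[-2,4] (-(w^2 - 2*w - 8)) dw = 36.

36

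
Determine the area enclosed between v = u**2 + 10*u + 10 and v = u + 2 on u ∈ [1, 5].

544/3

On [1, 5], (u**2 + 10*u + 10) - (u + 2) = u**2 + 9*u + 8 is ≥ 0 throughout, so the area is a single integral of |u**2 + 9*u + 8|.
∫[1,5] (u**2 + 9*u + 8) du = 544/3.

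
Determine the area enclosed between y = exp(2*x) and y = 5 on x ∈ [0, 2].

The difference (exp(2*x)) - (5) = exp(2*x) - 5 changes sign at x = log(5)/2 inside [0, 2], so split the integral there.
∫[0,log(5)/2] (exp(2*x) - 5) dx = 2 - 5*log(5)/2; the area of that piece is -2 + 5*log(5)/2.
∫[log(5)/2,2] (exp(2*x) - 5) dx = -25/2 + 5*log(5)/2 + exp(4)/2.
Total area = (-2 + 5*log(5)/2) + (-25/2 + 5*log(5)/2 + exp(4)/2) = -29/2 + 5*log(5) + exp(4)/2.

-29/2 + 5*log(5) + exp(4)/2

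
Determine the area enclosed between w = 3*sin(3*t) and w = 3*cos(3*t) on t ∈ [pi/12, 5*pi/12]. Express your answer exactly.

2*sqrt(2)

On [pi/12, 5*pi/12], (3*sin(3*t)) - (3*cos(3*t)) = 3*sin(3*t) - 3*cos(3*t) is ≥ 0 throughout, so the area is a single integral of |3*sin(3*t) - 3*cos(3*t)|.
∫[pi/12,5*pi/12] (3*sin(3*t) - 3*cos(3*t)) dt = 2*sqrt(2).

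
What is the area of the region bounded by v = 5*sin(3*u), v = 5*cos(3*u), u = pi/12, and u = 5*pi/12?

10*sqrt(2)/3

On [pi/12, 5*pi/12], (5*sin(3*u)) - (5*cos(3*u)) = 5*sin(3*u) - 5*cos(3*u) is ≥ 0 throughout, so the area is a single integral of |5*sin(3*u) - 5*cos(3*u)|.
∫[pi/12,5*pi/12] (5*sin(3*u) - 5*cos(3*u)) du = 10*sqrt(2)/3.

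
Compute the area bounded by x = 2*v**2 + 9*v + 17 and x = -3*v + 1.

8/3

Both boundary curves give x as a function of v, so integrate with respect to v. Setting them equal: 2*v**2 + 12*v + 16 = 0, i.e. 2*(v + 2)*(v + 4) = 0, so they meet at v = -4, -2.
For v in [-4, -2], x = 2*v**2 + 9*v + 17 is on the left; area = ∫[-4,-2] (-(2*v**2 + 12*v + 16)) dv = 8/3.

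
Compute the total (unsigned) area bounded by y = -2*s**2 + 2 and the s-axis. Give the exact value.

The curve meets the s-axis where -2*s**2 + 2 = 0, i.e. -2*(s - 1)*(s + 1) = 0, at s = -1, 1.
On [-1, 1] the curve lies above the axis; ∫[-1,1] (-2*s**2 + 2) ds = 8/3, giving area 8/3.

8/3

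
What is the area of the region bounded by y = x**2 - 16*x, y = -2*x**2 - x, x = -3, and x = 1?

101

The difference (x**2 - 16*x) - (-2*x**2 - x) = 3*x**2 - 15*x changes sign at x = 0 inside [-3, 1], so split the integral there.
∫[-3,0] (3*x**2 - 15*x) dx = 189/2.
∫[0,1] (3*x**2 - 15*x) dx = -13/2; the area of that piece is 13/2.
Total area = 189/2 + 13/2 = 101.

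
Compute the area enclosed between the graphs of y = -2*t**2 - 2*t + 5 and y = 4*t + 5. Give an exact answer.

9

Set the curves equal: -2*t**2 - 2*t + 5 = 4*t + 5, so -2*t**2 - 6*t = 0, which factors as -2*t*(t + 3) = 0. The curves meet at t = -3, 0.
On [-3, 0], y = -2*t**2 - 2*t + 5 is on top; that piece has area ∫[-3,0] (-2*t**2 - 6*t) dt = 9.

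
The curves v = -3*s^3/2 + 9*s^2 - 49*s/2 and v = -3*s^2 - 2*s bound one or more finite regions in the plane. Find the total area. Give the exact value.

Set the curves equal: -3*s^3/2 + 9*s^2 - 49*s/2 = -3*s^2 - 2*s, so -3*s^3/2 + 12*s^2 - 45*s/2 = 0, which factors as -3*s*(s - 5)*(s - 3)/2 = 0. The curves meet at s = 0, 3, 5.
On [0, 3], v = -3*s^2 - 2*s is on top; that piece has area ∫[0,3] (-(-3*s^3/2 + 12*s^2 - 45*s/2)) ds = 189/8.
On [3, 5], v = -3*s^3/2 + 9*s^2 - 49*s/2 is on top; that piece has area ∫[3,5] (-3*s^3/2 + 12*s^2 - 45*s/2) ds = 8.
Total enclosed area = 189/8 + 8 = 253/8.

253/8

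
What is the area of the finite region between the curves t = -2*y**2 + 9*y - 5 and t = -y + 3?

Both boundary curves give t as a function of y, so integrate with respect to y. Setting them equal: -2*y**2 + 10*y - 8 = 0, i.e. -2*(y - 4)*(y - 1) = 0, so they meet at y = 1, 4.
For y in [1, 4], t = -2*y**2 + 9*y - 5 is on the right; area = ∫[1,4] (-2*y**2 + 10*y - 8) dy = 9.

9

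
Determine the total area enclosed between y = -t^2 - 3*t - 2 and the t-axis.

1/6

The curve meets the t-axis where -t^2 - 3*t - 2 = 0, i.e. -(t + 1)*(t + 2) = 0, at t = -2, -1.
On [-2, -1] the curve lies above the axis; ∫[-2,-1] (-t^2 - 3*t - 2) dt = 1/6, giving area 1/6.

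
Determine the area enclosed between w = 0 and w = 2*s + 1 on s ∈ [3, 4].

On [3, 4], (0) - (2*s + 1) = -2*s - 1 is ≤ 0 throughout, so the area is a single integral of |-2*s - 1|.
∫[3,4] (-2*s - 1) ds = -8; the area of that piece is 8.

8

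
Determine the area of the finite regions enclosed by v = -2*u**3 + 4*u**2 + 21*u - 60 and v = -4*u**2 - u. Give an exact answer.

863/3

Set the curves equal: -2*u**3 + 4*u**2 + 21*u - 60 = -4*u**2 - u, so -2*u**3 + 8*u**2 + 22*u - 60 = 0, which factors as -2*(u - 5)*(u - 2)*(u + 3) = 0. The curves meet at u = -3, 2, 5.
On [-3, 2], v = -4*u**2 - u is on top; that piece has area ∫[-3,2] (-(-2*u**3 + 8*u**2 + 22*u - 60)) du = 1375/6.
On [2, 5], v = -2*u**3 + 4*u**2 + 21*u - 60 is on top; that piece has area ∫[2,5] (-2*u**3 + 8*u**2 + 22*u - 60) du = 117/2.
Total enclosed area = 1375/6 + 117/2 = 863/3.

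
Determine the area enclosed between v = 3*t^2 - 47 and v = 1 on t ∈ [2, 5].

53

The difference (3*t^2 - 47) - (1) = 3*t^2 - 48 changes sign at t = 4 inside [2, 5], so split the integral there.
∫[2,4] (3*t^2 - 48) dt = -40; the area of that piece is 40.
∫[4,5] (3*t^2 - 48) dt = 13.
Total area = 40 + 13 = 53.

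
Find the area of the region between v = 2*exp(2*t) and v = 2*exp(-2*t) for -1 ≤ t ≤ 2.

The difference (2*exp(2*t)) - (2*exp(-2*t)) = 2*exp(2*t) - 2*exp(-2*t) changes sign at t = 0 inside [-1, 2], so split the integral there.
∫[-1,0] (2*exp(2*t) - 2*exp(-2*t)) dt = -exp(2) - exp(-2) + 2; the area of that piece is -2 + exp(-2) + exp(2).
∫[0,2] (2*exp(2*t) - 2*exp(-2*t)) dt = -2 + exp(-4) + exp(4).
Total area = (-2 + exp(-2) + exp(2)) + (-2 + exp(-4) + exp(4)) = -4 + exp(-4) + exp(-2) + exp(2) + exp(4).

-4 + exp(-4) + exp(-2) + exp(2) + exp(4)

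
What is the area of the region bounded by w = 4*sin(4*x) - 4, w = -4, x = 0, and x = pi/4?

2

On [0, pi/4], (4*sin(4*x) - 4) - (-4) = 4*sin(4*x) is ≥ 0 throughout, so the area is a single integral of |4*sin(4*x)|.
∫[0,pi/4] (4*sin(4*x)) dx = 2.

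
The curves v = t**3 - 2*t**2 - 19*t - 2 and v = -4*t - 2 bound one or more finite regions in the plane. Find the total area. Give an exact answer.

863/6

Set the curves equal: t**3 - 2*t**2 - 19*t - 2 = -4*t - 2, so t**3 - 2*t**2 - 15*t = 0, which factors as t*(t - 5)*(t + 3) = 0. The curves meet at t = -3, 0, 5.
On [-3, 0], v = t**3 - 2*t**2 - 19*t - 2 is on top; that piece has area ∫[-3,0] (t**3 - 2*t**2 - 15*t) dt = 117/4.
On [0, 5], v = -4*t - 2 is on top; that piece has area ∫[0,5] (-(t**3 - 2*t**2 - 15*t)) dt = 1375/12.
Total enclosed area = 117/4 + 1375/12 = 863/6.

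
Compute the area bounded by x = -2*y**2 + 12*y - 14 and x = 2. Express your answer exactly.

8/3

Both boundary curves give x as a function of y, so integrate with respect to y. Setting them equal: -2*y**2 + 12*y - 16 = 0, i.e. -2*(y - 4)*(y - 2) = 0, so they meet at y = 2, 4.
For y in [2, 4], x = -2*y**2 + 12*y - 14 is on the right; area = ∫[2,4] (-2*y**2 + 12*y - 16) dy = 8/3.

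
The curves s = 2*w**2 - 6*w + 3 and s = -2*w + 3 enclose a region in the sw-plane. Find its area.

8/3

Both boundary curves give s as a function of w, so integrate with respect to w. Setting them equal: 2*w**2 - 4*w = 0, i.e. 2*w*(w - 2) = 0, so they meet at w = 0, 2.
For w in [0, 2], s = 2*w**2 - 6*w + 3 is on the left; area = ∫[0,2] (-(2*w**2 - 4*w)) dw = 8/3.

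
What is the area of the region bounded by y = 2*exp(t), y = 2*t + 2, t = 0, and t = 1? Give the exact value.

-5 + 2*exp(1)

On [0, 1], (2*exp(t)) - (2*t + 2) = -2*t + 2*exp(t) - 2 is ≥ 0 throughout, so the area is a single integral of |-2*t + 2*exp(t) - 2|.
∫[0,1] (-2*t + 2*exp(t) - 2) dt = -5 + 2*exp(1).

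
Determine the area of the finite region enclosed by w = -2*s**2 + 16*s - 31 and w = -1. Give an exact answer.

8/3

Set the curves equal: -2*s**2 + 16*s - 31 = -1, so -2*s**2 + 16*s - 30 = 0, which factors as -2*(s - 5)*(s - 3) = 0. The curves meet at s = 3, 5.
On [3, 5], w = -2*s**2 + 16*s - 31 is on top; that piece has area ∫[3,5] (-2*s**2 + 16*s - 30) ds = 8/3.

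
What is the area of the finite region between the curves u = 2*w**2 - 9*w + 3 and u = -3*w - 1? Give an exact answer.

Both boundary curves give u as a function of w, so integrate with respect to w. Setting them equal: 2*w**2 - 6*w + 4 = 0, i.e. 2*(w - 2)*(w - 1) = 0, so they meet at w = 1, 2.
For w in [1, 2], u = 2*w**2 - 9*w + 3 is on the left; area = ∫[1,2] (-(2*w**2 - 6*w + 4)) dw = 1/3.

1/3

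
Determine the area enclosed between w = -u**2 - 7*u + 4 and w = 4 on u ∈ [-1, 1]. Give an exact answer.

The difference (-u**2 - 7*u + 4) - (4) = -u**2 - 7*u changes sign at u = 0 inside [-1, 1], so split the integral there.
∫[-1,0] (-u**2 - 7*u) du = 19/6.
∫[0,1] (-u**2 - 7*u) du = -23/6; the area of that piece is 23/6.
Total area = 19/6 + 23/6 = 7.

7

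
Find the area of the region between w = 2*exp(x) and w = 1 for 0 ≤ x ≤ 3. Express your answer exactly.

-5 + 2*exp(3)

On [0, 3], (2*exp(x)) - (1) = 2*exp(x) - 1 is ≥ 0 throughout, so the area is a single integral of |2*exp(x) - 1|.
∫[0,3] (2*exp(x) - 1) dx = -5 + 2*exp(3).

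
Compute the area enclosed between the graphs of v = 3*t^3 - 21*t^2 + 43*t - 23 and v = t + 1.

Set the curves equal: 3*t^3 - 21*t^2 + 43*t - 23 = t + 1, so 3*t^3 - 21*t^2 + 42*t - 24 = 0, which factors as 3*(t - 4)*(t - 2)*(t - 1) = 0. The curves meet at t = 1, 2, 4.
On [1, 2], v = 3*t^3 - 21*t^2 + 43*t - 23 is on top; that piece has area ∫[1,2] (3*t^3 - 21*t^2 + 42*t - 24) dt = 5/4.
On [2, 4], v = t + 1 is on top; that piece has area ∫[2,4] (-(3*t^3 - 21*t^2 + 42*t - 24)) dt = 8.
Total enclosed area = 5/4 + 8 = 37/4.

37/4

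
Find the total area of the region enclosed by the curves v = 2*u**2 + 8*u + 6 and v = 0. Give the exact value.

Set the curves equal: 2*u**2 + 8*u + 6 = 0, so 2*u**2 + 8*u + 6 = 0, which factors as 2*(u + 1)*(u + 3) = 0. The curves meet at u = -3, -1.
On [-3, -1], v = 0 is on top; that piece has area ∫[-3,-1] (-(2*u**2 + 8*u + 6)) du = 8/3.

8/3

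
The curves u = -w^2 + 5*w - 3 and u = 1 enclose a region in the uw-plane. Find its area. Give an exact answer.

9/2

Both boundary curves give u as a function of w, so integrate with respect to w. Setting them equal: -w^2 + 5*w - 4 = 0, i.e. -(w - 4)*(w - 1) = 0, so they meet at w = 1, 4.
For w in [1, 4], u = -w^2 + 5*w - 3 is on the right; area = ∫[1,4] (-w^2 + 5*w - 4) dw = 9/2.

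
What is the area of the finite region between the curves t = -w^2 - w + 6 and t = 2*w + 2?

125/6

Both boundary curves give t as a function of w, so integrate with respect to w. Setting them equal: -w^2 - 3*w + 4 = 0, i.e. -(w - 1)*(w + 4) = 0, so they meet at w = -4, 1.
For w in [-4, 1], t = -w^2 - w + 6 is on the right; area = ∫[-4,1] (-w^2 - 3*w + 4) dw = 125/6.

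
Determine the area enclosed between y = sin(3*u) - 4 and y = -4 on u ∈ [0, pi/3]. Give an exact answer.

On [0, pi/3], (sin(3*u) - 4) - (-4) = sin(3*u) is ≥ 0 throughout, so the area is a single integral of |sin(3*u)|.
∫[0,pi/3] (sin(3*u)) du = 2/3.

2/3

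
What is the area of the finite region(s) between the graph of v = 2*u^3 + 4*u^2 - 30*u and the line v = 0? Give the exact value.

The curve meets the u-axis where 2*u^3 + 4*u^2 - 30*u = 0, i.e. 2*u*(u - 3)*(u + 5) = 0, at u = -5, 0, 3.
On [-5, 0] the curve lies above the axis; ∫[-5,0] (2*u^3 + 4*u^2 - 30*u) du = 1375/6, giving area 1375/6.
On [0, 3] the curve lies below the axis; ∫[0,3] (2*u^3 + 4*u^2 - 30*u) du = -117/2, giving area 117/2.
Total area = 1375/6 + 117/2 = 863/3.

863/3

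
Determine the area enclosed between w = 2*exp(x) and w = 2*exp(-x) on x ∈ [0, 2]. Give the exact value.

On [0, 2], (2*exp(x)) - (2*exp(-x)) = 2*exp(x) - 2*exp(-x) is ≥ 0 throughout, so the area is a single integral of |2*exp(x) - 2*exp(-x)|.
∫[0,2] (2*exp(x) - 2*exp(-x)) dx = -4 + 2*exp(-2) + 2*exp(2).

-4 + 2*exp(-2) + 2*exp(2)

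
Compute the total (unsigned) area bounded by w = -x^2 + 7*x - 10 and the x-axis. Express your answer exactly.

The curve meets the x-axis where -x^2 + 7*x - 10 = 0, i.e. -(x - 5)*(x - 2) = 0, at x = 2, 5.
On [2, 5] the curve lies above the axis; ∫[2,5] (-x^2 + 7*x - 10) dx = 9/2, giving area 9/2.

9/2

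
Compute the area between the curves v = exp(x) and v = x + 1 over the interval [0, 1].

-5/2 + exp(1)

On [0, 1], (exp(x)) - (x + 1) = -x + exp(x) - 1 is ≥ 0 throughout, so the area is a single integral of |-x + exp(x) - 1|.
∫[0,1] (-x + exp(x) - 1) dx = -5/2 + exp(1).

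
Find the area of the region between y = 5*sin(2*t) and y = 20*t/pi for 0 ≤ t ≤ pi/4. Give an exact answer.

5/2 - 5*pi/8

On [0, pi/4], (5*sin(2*t)) - (20*t/pi) = -20*t/pi + 5*sin(2*t) is ≥ 0 throughout, so the area is a single integral of |-20*t/pi + 5*sin(2*t)|.
∫[0,pi/4] (-20*t/pi + 5*sin(2*t)) dt = 5/2 - 5*pi/8.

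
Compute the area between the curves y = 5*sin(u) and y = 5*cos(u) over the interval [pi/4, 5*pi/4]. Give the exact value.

On [pi/4, 5*pi/4], (5*sin(u)) - (5*cos(u)) = 5*sin(u) - 5*cos(u) is ≥ 0 throughout, so the area is a single integral of |5*sin(u) - 5*cos(u)|.
∫[pi/4,5*pi/4] (5*sin(u) - 5*cos(u)) du = 10*sqrt(2).

10*sqrt(2)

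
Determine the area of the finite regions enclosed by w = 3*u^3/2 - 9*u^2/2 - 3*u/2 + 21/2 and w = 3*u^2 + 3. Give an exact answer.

Set the curves equal: 3*u^3/2 - 9*u^2/2 - 3*u/2 + 21/2 = 3*u^2 + 3, so 3*u^3/2 - 15*u^2/2 - 3*u/2 + 15/2 = 0, which factors as 3*(u - 5)*(u - 1)*(u + 1)/2 = 0. The curves meet at u = -1, 1, 5.
On [-1, 1], w = 3*u^3/2 - 9*u^2/2 - 3*u/2 + 21/2 is on top; that piece has area ∫[-1,1] (3*u^3/2 - 15*u^2/2 - 3*u/2 + 15/2) du = 10.
On [1, 5], w = 3*u^2 + 3 is on top; that piece has area ∫[1,5] (-(3*u^3/2 - 15*u^2/2 - 3*u/2 + 15/2)) du = 64.
Total enclosed area = 10 + 64 = 74.

74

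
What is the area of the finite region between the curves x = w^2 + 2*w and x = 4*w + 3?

Both boundary curves give x as a function of w, so integrate with respect to w. Setting them equal: w^2 - 2*w - 3 = 0, i.e. (w - 3)*(w + 1) = 0, so they meet at w = -1, 3.
For w in [-1, 3], x = w^2 + 2*w is on the left; area = ∫[-1,3] (-(w^2 - 2*w - 3)) dw = 32/3.

32/3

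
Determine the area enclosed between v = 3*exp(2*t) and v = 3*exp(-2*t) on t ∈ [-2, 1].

-6 + 3*exp(-4)/2 + 3*exp(-2)/2 + 3*exp(2)/2 + 3*exp(4)/2

The difference (3*exp(2*t)) - (3*exp(-2*t)) = 3*exp(2*t) - 3*exp(-2*t) changes sign at t = 0 inside [-2, 1], so split the integral there.
∫[-2,0] (3*exp(2*t) - 3*exp(-2*t)) dt = -3*exp(4)/2 - 3*exp(-4)/2 + 3; the area of that piece is -3 + 3*exp(-4)/2 + 3*exp(4)/2.
∫[0,1] (3*exp(2*t) - 3*exp(-2*t)) dt = -3 + 3*exp(-2)/2 + 3*exp(2)/2.
Total area = (-3 + 3*exp(-4)/2 + 3*exp(4)/2) + (-3 + 3*exp(-2)/2 + 3*exp(2)/2) = -6 + 3*exp(-4)/2 + 3*exp(-2)/2 + 3*exp(2)/2 + 3*exp(4)/2.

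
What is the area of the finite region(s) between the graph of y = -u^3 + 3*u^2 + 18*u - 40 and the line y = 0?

999/4

The curve meets the u-axis where -u^3 + 3*u^2 + 18*u - 40 = 0, i.e. -(u - 5)*(u - 2)*(u + 4) = 0, at u = -4, 2, 5.
On [-4, 2] the curve lies below the axis; ∫[-4,2] (-u^3 + 3*u^2 + 18*u - 40) du = -216, giving area 216.
On [2, 5] the curve lies above the axis; ∫[2,5] (-u^3 + 3*u^2 + 18*u - 40) du = 135/4, giving area 135/4.
Total area = 216 + 135/4 = 999/4.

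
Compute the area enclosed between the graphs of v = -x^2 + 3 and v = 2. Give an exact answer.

Set the curves equal: -x^2 + 3 = 2, so -x^2 + 1 = 0, which factors as -(x - 1)*(x + 1) = 0. The curves meet at x = -1, 1.
On [-1, 1], v = -x^2 + 3 is on top; that piece has area ∫[-1,1] (-x^2 + 1) dx = 4/3.

4/3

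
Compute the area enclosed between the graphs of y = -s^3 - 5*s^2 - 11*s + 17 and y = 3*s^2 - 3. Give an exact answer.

Set the curves equal: -s^3 - 5*s^2 - 11*s + 17 = 3*s^2 - 3, so -s^3 - 8*s^2 - 11*s + 20 = 0, which factors as -(s - 1)*(s + 4)*(s + 5) = 0. The curves meet at s = -5, -4, 1.
On [-5, -4], y = 3*s^2 - 3 is on top; that piece has area ∫[-5,-4] (-(-s^3 - 8*s^2 - 11*s + 20)) ds = 11/12.
On [-4, 1], y = -s^3 - 5*s^2 - 11*s + 17 is on top; that piece has area ∫[-4,1] (-s^3 - 8*s^2 - 11*s + 20) ds = 875/12.
Total enclosed area = 11/12 + 875/12 = 443/6.

443/6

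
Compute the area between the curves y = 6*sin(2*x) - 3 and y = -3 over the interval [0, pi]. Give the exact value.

The difference (6*sin(2*x) - 3) - (-3) = 6*sin(2*x) changes sign at x = pi/2 inside [0, pi], so split the integral there.
∫[0,pi/2] (6*sin(2*x)) dx = 6.
∫[pi/2,pi] (6*sin(2*x)) dx = -6; the area of that piece is 6.
Total area = 6 + 6 = 12.

12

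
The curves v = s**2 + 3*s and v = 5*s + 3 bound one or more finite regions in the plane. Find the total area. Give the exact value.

32/3

Set the curves equal: s**2 + 3*s = 5*s + 3, so s**2 - 2*s - 3 = 0, which factors as (s - 3)*(s + 1) = 0. The curves meet at s = -1, 3.
On [-1, 3], v = 5*s + 3 is on top; that piece has area ∫[-1,3] (-(s**2 - 2*s - 3)) ds = 32/3.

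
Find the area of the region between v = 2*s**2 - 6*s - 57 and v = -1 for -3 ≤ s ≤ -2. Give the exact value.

On [-3, -2], (2*s**2 - 6*s - 57) - (-1) = 2*s**2 - 6*s - 56 is ≤ 0 throughout, so the area is a single integral of |2*s**2 - 6*s - 56|.
∫[-3,-2] (2*s**2 - 6*s - 56) ds = -85/3; the area of that piece is 85/3.

85/3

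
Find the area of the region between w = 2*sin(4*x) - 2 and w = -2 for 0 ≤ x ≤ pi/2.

2

The difference (2*sin(4*x) - 2) - (-2) = 2*sin(4*x) changes sign at x = pi/4 inside [0, pi/2], so split the integral there.
∫[0,pi/4] (2*sin(4*x)) dx = 1.
∫[pi/4,pi/2] (2*sin(4*x)) dx = -1; the area of that piece is 1.
Total area = 1 + 1 = 2.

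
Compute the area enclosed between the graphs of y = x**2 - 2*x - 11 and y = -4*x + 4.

256/3

Set the curves equal: x**2 - 2*x - 11 = -4*x + 4, so x**2 + 2*x - 15 = 0, which factors as (x - 3)*(x + 5) = 0. The curves meet at x = -5, 3.
On [-5, 3], y = -4*x + 4 is on top; that piece has area ∫[-5,3] (-(x**2 + 2*x - 15)) dx = 256/3.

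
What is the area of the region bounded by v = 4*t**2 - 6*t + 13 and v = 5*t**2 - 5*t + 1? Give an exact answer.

Set the curves equal: 4*t**2 - 6*t + 13 = 5*t**2 - 5*t + 1, so -t**2 - t + 12 = 0, which factors as -(t - 3)*(t + 4) = 0. The curves meet at t = -4, 3.
On [-4, 3], v = 4*t**2 - 6*t + 13 is on top; that piece has area ∫[-4,3] (-t**2 - t + 12) dt = 343/6.

343/6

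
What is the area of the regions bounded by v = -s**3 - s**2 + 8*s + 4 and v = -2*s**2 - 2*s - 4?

Set the curves equal: -s**3 - s**2 + 8*s + 4 = -2*s**2 - 2*s - 4, so -s**3 + s**2 + 10*s + 8 = 0, which factors as -(s - 4)*(s + 1)*(s + 2) = 0. The curves meet at s = -2, -1, 4.
On [-2, -1], v = -2*s**2 - 2*s - 4 is on top; that piece has area ∫[-2,-1] (-(-s**3 + s**2 + 10*s + 8)) ds = 11/12.
On [-1, 4], v = -s**3 - s**2 + 8*s + 4 is on top; that piece has area ∫[-1,4] (-s**3 + s**2 + 10*s + 8) ds = 875/12.
Total enclosed area = 11/12 + 875/12 = 443/6.

443/6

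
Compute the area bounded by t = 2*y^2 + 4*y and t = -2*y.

9

Both boundary curves give t as a function of y, so integrate with respect to y. Setting them equal: 2*y^2 + 6*y = 0, i.e. 2*y*(y + 3) = 0, so they meet at y = -3, 0.
For y in [-3, 0], t = 2*y^2 + 4*y is on the left; area = ∫[-3,0] (-(2*y^2 + 6*y)) dy = 9.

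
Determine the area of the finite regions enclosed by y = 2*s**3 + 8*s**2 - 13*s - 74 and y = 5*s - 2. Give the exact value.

Set the curves equal: 2*s**3 + 8*s**2 - 13*s - 74 = 5*s - 2, so 2*s**3 + 8*s**2 - 18*s - 72 = 0, which factors as 2*(s - 3)*(s + 3)*(s + 4) = 0. The curves meet at s = -4, -3, 3.
On [-4, -3], y = 2*s**3 + 8*s**2 - 13*s - 74 is on top; that piece has area ∫[-4,-3] (2*s**3 + 8*s**2 - 18*s - 72) ds = 13/6.
On [-3, 3], y = 5*s - 2 is on top; that piece has area ∫[-3,3] (-(2*s**3 + 8*s**2 - 18*s - 72)) ds = 288.
Total enclosed area = 13/6 + 288 = 1741/6.

1741/6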